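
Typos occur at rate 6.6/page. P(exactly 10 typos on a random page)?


Poisson(λ=6.6): P(X=10) = e^(-λ)×λ^k/k!
= e^(-6.6) × 6.6^10 / 10!
≈ 0.001360368038 × 156833688.091 / 3628800 ≈ 0.058794

P(X=10) ≈ 0.058794 ≈ 5.88%


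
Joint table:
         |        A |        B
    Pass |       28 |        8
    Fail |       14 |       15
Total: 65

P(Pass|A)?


P(Pass|A) = 28/(28+14) = 28/42 = 2/3

P = 2/3 ≈ 66.67%


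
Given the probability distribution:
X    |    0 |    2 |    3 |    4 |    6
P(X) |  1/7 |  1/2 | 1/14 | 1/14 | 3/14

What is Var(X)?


E[X] = 39/14
E[X²] = 23/2
Var(X) = E[X²] - (E[X])² = 23/2 - 1521/196 = 733/196

Var(X) = 733/196 ≈ 3.7398


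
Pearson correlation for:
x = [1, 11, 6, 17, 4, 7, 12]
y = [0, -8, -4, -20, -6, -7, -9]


n=7, Σx=58, Σy=-54, Σxy=-633, Σx²=656, Σy²=646
r = (7×(-633) - 58×(-54))/√((7×656 - 58²)(7×646 - (-54)²))
= -1299/√(1228×1606) = -1299/√1972168 ≈ -1299/1404.3390 ≈ -0.9250

r ≈ -0.9250


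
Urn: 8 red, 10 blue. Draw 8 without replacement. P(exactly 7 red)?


Hypergeometric: C(8,7)×C(10,1)/C(18,8)
= 8×10/43758 = 40/21879

P(X=7) = 40/21879 ≈ 0.18%


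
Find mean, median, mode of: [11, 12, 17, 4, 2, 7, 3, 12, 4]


Sorted: [2, 3, 4, 4, 7, 11, 12, 12, 17]
Mean = 72/9 = 8
Median = 7
Freq: {11: 1, 12: 2, 17: 1, 4: 2, 2: 1, 7: 1, 3: 1}
Mode: [4, 12]

Mean=8, Median=7, Mode=[4, 12]


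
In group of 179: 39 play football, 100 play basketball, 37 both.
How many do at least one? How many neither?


|A∪B| = 39+100-37 = 102
Neither = 179-102 = 77

At least one: 102; Neither: 77


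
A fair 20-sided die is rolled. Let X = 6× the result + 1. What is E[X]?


E[die] = (1+20)/2 = 21/2
E[X] = 6×21/2 + 1 = 64

E[X] = 64


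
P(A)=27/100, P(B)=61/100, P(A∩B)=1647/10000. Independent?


P(A)×P(B) = 1647/10000
P(A∩B) = 1647/10000
Equal ✓ → Independent

Yes, independent


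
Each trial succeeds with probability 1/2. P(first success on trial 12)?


Geometric: P(X=12) = (1-p)^(k-1)×p = (1/2)^11×1/2 = 1/4096

P(X=12) = 1/4096 ≈ 0.02%


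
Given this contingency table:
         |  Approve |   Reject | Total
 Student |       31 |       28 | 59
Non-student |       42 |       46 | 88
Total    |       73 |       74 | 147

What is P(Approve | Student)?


P(Approve | Student) = 31/(31+28) = 31/59

P(Approve|Student) = 31/59 ≈ 52.54%


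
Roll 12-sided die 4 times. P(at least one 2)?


P(no 2)^4 = (11/12)^4 = 14641/20736
P(≥1) = 1 - 14641/20736 = 6095/20736

P = 6095/20736 ≈ 29.39%


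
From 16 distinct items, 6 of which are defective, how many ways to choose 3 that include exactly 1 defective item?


Choose 1 of the 6 defective items and 2 of the other 10 items:
C(6,1)×C(10,2) = 6×45 = 270

270


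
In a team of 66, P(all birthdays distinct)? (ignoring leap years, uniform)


P(all different) = Π(365-i)/365 for i=0..65
= (365/365)×(364/365)×...×(300/365)
= 0.001904

P ≈ 0.0019 ≈ 0.19%


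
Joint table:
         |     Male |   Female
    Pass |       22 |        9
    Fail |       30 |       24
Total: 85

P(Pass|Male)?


P(Pass|Male) = 22/(22+30) = 22/52 = 11/26

P = 11/26 ≈ 42.31%


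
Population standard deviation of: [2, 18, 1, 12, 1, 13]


Mean = 47/6
  (2-47/6)²=1225/36
  (18-47/6)²=3721/36
  (1-47/6)²=1681/36
  (12-47/6)²=625/36
  (1-47/6)²=1681/36
  (13-47/6)²=961/36
Σ(x-μ)² = 1649/6
σ² = (1649/6)/6 = 1649/36

σ = √(1649/36) ≈ 6.7680


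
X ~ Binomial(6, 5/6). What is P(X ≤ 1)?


P(X ≤ 1) = Σ P(X=i) for i=0..1
P(X=0) = 1/46656
P(X=1) = 5/7776
Sum = 31/46656

P(X ≤ 1) = 31/46656 ≈ 0.07%


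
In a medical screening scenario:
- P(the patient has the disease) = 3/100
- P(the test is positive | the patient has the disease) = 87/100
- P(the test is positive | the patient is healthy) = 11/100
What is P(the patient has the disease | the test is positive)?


Using Bayes' theorem:
P(A|B) = P(B|A)·P(A) / P(B)

P(the test is positive) = 87/100 × 3/100 + 11/100 × 97/100
= 261/10000 + 1067/10000 = 83/625

P(the patient has the disease|the test is positive) = (261/10000) / (83/625) = 261/1328

P(the patient has the disease|the test is positive) = 261/1328 ≈ 19.65%


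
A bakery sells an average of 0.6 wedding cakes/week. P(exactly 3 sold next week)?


Poisson(λ=0.6): P(X=3) = e^(-λ)×λ^k/k!
= e^(-0.6) × 0.6^3 / 3!
≈ 0.5488116361 × 0.216 / 6 ≈ 0.019757

P(X=3) ≈ 0.019757 ≈ 1.98%


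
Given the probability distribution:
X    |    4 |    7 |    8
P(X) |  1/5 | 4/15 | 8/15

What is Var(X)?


E[X] = 104/15
E[X²] = 252/5
Var(X) = E[X²] - (E[X])² = 252/5 - 10816/225 = 524/225

Var(X) = 524/225 ≈ 2.3289


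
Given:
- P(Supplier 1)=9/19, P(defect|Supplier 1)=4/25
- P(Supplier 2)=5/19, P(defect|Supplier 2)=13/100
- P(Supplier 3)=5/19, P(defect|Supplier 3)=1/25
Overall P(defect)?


P(B) = Σ P(B|Aᵢ)×P(Aᵢ)
  4/25×9/19 = 36/475
  13/100×5/19 = 13/380
  1/25×5/19 = 1/95
Sum = 229/1900

P(defect) = 229/1900 ≈ 12.05%


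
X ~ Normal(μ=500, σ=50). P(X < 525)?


z = (525-500)/50 = 0.5
P(Z < 0.5) = 0.6915

P(X < 525) ≈ 0.6915


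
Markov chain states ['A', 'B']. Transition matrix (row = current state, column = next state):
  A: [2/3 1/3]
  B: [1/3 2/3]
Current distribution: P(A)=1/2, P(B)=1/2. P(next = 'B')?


P(next=B) = Σᵢ P(now=i)×P(i→B)
= 1/2×1/3 + 1/2×2/3
= 1/6 + 1/3 = 1/2

P = 1/2 ≈ 0.5000


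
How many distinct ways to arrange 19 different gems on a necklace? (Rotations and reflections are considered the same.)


Free circular arrangements: rotations and reflections both identified.
(n-1)!/2 = 18!/2 = 6402373705728000/2 = 3201186852864000

3201186852864000


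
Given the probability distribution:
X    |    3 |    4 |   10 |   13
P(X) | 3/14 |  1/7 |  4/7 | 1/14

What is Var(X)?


E[X] = 55/7
E[X²] = 514/7
Var(X) = E[X²] - (E[X])² = 514/7 - 3025/49 = 573/49

Var(X) = 573/49 ≈ 11.6939


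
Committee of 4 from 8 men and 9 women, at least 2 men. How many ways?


Count by #men:
  2M,2W: C(8,2)×C(9,2)=1008
  3M,1W: C(8,3)×C(9,1)=504
  4M,0W: C(8,4)×C(9,0)=70
Total = 1582

1582


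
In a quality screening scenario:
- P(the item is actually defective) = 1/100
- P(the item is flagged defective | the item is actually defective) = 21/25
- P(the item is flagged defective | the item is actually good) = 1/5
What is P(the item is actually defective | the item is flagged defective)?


Using Bayes' theorem:
P(A|B) = P(B|A)·P(A) / P(B)

P(the item is flagged defective) = 21/25 × 1/100 + 1/5 × 99/100
= 21/2500 + 99/500 = 129/625

P(the item is actually defective|the item is flagged defective) = (21/2500) / (129/625) = 7/172

P(the item is actually defective|the item is flagged defective) = 7/172 ≈ 4.07%


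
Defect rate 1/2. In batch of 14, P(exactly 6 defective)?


Binomial: P(X=6) = C(14,6)×p^6×(1-p)^8
= 3003 × 1/64 × 1/256 = 3003/16384

P(X=6) = 3003/16384 ≈ 18.33%


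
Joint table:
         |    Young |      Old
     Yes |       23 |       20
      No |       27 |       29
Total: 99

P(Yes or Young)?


P(Yes∨Young) = P(Yes) + P(Young) - P(Yes∧Young)
= (43 + 50 - 23)/99 = 70/99

P = 70/99 ≈ 70.71%


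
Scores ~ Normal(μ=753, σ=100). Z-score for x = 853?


z = (x - μ)/σ = (853 - 753)/100 = 1.0

z = 1.0


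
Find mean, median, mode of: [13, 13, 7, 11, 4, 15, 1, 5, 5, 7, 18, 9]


Sorted: [1, 4, 5, 5, 7, 7, 9, 11, 13, 13, 15, 18]
Mean = 108/12 = 9
Median = 8
Freq: {13: 2, 7: 2, 11: 1, 4: 1, 15: 1, 1: 1, 5: 2, 18: 1, 9: 1}
Mode: [5, 7, 13]

Mean=9, Median=8, Mode=[5, 7, 13]


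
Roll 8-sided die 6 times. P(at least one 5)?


P(no 5)^6 = (7/8)^6 = 117649/262144
P(≥1) = 1 - 117649/262144 = 144495/262144

P = 144495/262144 ≈ 55.12%


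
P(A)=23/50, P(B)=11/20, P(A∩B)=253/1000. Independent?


P(A)×P(B) = 253/1000
P(A∩B) = 253/1000
Equal ✓ → Independent

Yes, independent


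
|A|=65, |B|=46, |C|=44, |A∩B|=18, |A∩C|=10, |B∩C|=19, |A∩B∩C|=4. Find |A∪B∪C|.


|A∪B∪C| = 65+46+44-18-10-19+4 = 112

|A∪B∪C| = 112


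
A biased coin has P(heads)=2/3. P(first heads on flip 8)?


Geometric: P(X=8) = (1-p)^(k-1)×p = (1/3)^7×2/3 = 2/6561

P(X=8) = 2/6561 ≈ 0.03%


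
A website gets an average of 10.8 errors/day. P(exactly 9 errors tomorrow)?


Poisson(λ=10.8): P(X=9) = e^(-λ)×λ^k/k!
= e^(-10.8) × 10.8^9 / 9!
≈ 2.039950341e-05 × 1999004627.1 / 362880 ≈ 0.112375

P(X=9) ≈ 0.112375 ≈ 11.24%


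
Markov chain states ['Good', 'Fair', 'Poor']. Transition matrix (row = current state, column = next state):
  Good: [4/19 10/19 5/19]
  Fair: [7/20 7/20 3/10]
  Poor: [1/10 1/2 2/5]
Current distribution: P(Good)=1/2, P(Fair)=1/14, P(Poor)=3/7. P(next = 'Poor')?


P(next=Poor) = Σᵢ P(now=i)×P(i→Poor)
= 1/2×5/19 + 1/14×3/10 + 3/7×2/5
= 5/38 + 3/140 + 6/35 = 863/2660

P = 863/2660 ≈ 0.3244


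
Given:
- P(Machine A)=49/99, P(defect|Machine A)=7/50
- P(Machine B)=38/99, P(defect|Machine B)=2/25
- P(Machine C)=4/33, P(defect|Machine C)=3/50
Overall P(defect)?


P(B) = Σ P(B|Aᵢ)×P(Aᵢ)
  7/50×49/99 = 343/4950
  2/25×38/99 = 76/2475
  3/50×4/33 = 2/275
Sum = 59/550

P(defect) = 59/550 ≈ 10.73%


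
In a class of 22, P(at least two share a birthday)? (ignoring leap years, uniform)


P(all different) = Π(365-i)/365 for i=0..21
= 0.524305
P(match) = 1 - 0.524305 = 0.475695

P ≈ 0.4757 ≈ 47.57%


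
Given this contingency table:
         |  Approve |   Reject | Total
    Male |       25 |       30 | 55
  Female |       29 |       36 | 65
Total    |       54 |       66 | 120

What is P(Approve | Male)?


P(Approve | Male) = 25/(25+30) = 25/55 = 5/11

P(Approve|Male) = 5/11 ≈ 45.45%


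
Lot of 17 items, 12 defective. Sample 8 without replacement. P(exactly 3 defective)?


Hypergeometric: C(12,3)×C(5,5)/C(17,8)
= 220×1/24310 = 2/221

P(X=3) = 2/221 ≈ 0.90%


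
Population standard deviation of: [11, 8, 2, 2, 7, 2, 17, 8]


Mean = 57/8
  (11-57/8)²=961/64
  (8-57/8)²=49/64
  (2-57/8)²=1681/64
  (2-57/8)²=1681/64
  (7-57/8)²=1/64
  (2-57/8)²=1681/64
  (17-57/8)²=6241/64
  (8-57/8)²=49/64
Σ(x-μ)² = 1543/8
σ² = (1543/8)/8 = 1543/64

σ = √(1543/64) ≈ 4.9101


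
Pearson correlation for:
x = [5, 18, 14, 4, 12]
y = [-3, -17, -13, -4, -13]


n=5, Σx=53, Σy=-50, Σxy=-675, Σx²=705, Σy²=652
r = (5×(-675) - 53×(-50))/√((5×705 - 53²)(5×652 - (-50)²))
= -725/√(716×760) = -725/√544160 ≈ -725/737.6720 ≈ -0.9828

r ≈ -0.9828


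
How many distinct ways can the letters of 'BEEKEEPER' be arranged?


Letters: 9, freq: {'B': 1, 'E': 5, 'K': 1, 'P': 1, 'R': 1}
9!/(1!×5!×1!×1!×1!) = 362880/120 = 3024

3024


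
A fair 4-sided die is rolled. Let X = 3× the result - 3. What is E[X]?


E[die] = (1+4)/2 = 5/2
E[X] = 3×5/2 - 3 = 9/2

E[X] = 9/2


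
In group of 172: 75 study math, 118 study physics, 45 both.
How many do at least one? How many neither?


|A∪B| = 75+118-45 = 148
Neither = 172-148 = 24

At least one: 148; Neither: 24


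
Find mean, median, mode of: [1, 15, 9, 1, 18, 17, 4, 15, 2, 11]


Sorted: [1, 1, 2, 4, 9, 11, 15, 15, 17, 18]
Mean = 93/10
Median = 10
Freq: {1: 2, 15: 2, 9: 1, 18: 1, 17: 1, 4: 1, 2: 1, 11: 1}
Mode: [1, 15]

Mean=93/10, Median=10, Mode=[1, 15]


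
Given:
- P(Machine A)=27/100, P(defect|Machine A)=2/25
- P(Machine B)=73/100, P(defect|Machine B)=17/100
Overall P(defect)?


P(B) = Σ P(B|Aᵢ)×P(Aᵢ)
  2/25×27/100 = 27/1250
  17/100×73/100 = 1241/10000
Sum = 1457/10000

P(defect) = 1457/10000 ≈ 14.57%


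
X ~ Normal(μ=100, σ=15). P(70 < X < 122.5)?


z₁=(70-100)/15=-2.0, z₂=(122.5-100)/15=1.5
P = Φ(1.5) - Φ(-2.0) = 0.933193 - 0.022750 = 0.910443 ≈ 0.9104

P(70 < X < 122.5) ≈ 0.9104


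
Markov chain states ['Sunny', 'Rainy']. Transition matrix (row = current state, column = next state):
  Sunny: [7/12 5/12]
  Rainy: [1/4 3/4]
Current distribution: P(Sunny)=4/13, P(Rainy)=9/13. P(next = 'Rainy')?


P(next=Rainy) = Σᵢ P(now=i)×P(i→Rainy)
= 4/13×5/12 + 9/13×3/4
= 5/39 + 27/52 = 101/156

P = 101/156 ≈ 0.6474


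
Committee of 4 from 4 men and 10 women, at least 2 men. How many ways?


Count by #men:
  2M,2W: C(4,2)×C(10,2)=270
  3M,1W: C(4,3)×C(10,1)=40
  4M,0W: C(4,4)×C(10,0)=1
Total = 311

311


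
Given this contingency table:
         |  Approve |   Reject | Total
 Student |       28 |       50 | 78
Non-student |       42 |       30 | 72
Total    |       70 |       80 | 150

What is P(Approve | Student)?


P(Approve | Student) = 28/(28+50) = 28/78 = 14/39

P(Approve|Student) = 14/39 ≈ 35.90%


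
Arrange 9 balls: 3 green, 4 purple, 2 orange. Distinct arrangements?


9!/(3!×4!×2!) = 1260

1260


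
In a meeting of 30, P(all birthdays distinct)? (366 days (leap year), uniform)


P(all different) = Π(366-i)/366 for i=0..29
= (366/366)×(365/366)×...×(337/366)
= 0.294697

P ≈ 0.2947 ≈ 29.47%


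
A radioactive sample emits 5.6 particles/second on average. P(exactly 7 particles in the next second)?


Poisson(λ=5.6): P(X=7) = e^(-λ)×λ^k/k!
= e^(-5.6) × 5.6^7 / 7!
≈ 0.003697863716 × 172709.484954 / 5040 ≈ 0.126717

P(X=7) ≈ 0.126717 ≈ 12.67%


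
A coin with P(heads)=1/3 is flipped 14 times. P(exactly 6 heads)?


Binomial: P(X=6) = C(14,6)×p^6×(1-p)^8
= 3003 × 1/729 × 256/6561 = 256256/1594323

P(X=6) = 256256/1594323 ≈ 16.07%


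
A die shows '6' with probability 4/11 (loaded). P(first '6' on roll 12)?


Geometric: P(X=12) = (1-p)^(k-1)×p = (7/11)^11×4/11 = 7909306972/3138428376721

P(X=12) = 7909306972/3138428376721 ≈ 0.25%


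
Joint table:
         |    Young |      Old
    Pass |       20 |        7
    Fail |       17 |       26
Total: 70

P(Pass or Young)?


P(Pass∨Young) = P(Pass) + P(Young) - P(Pass∧Young)
= (27 + 37 - 20)/70 = 44/70 = 22/35

P = 22/35 ≈ 62.86%


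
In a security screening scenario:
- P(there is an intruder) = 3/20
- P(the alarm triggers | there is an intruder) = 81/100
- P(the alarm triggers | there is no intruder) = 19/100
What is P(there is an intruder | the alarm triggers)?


Using Bayes' theorem:
P(A|B) = P(B|A)·P(A) / P(B)

P(the alarm triggers) = 81/100 × 3/20 + 19/100 × 17/20
= 243/2000 + 323/2000 = 283/1000

P(there is an intruder|the alarm triggers) = (243/2000) / (283/1000) = 243/566

P(there is an intruder|the alarm triggers) = 243/566 ≈ 42.93%


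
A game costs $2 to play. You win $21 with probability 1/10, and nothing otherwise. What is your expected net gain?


E[gain] = (21-2)×1/10 + (-2)×9/10
= 19/10 - 9/5 = 1/10

Expected net gain = $1/10 ≈ $0.10


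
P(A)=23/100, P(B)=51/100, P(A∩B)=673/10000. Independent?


P(A)×P(B) = 1173/10000
P(A∩B) = 673/10000
Not equal → NOT independent

No, not independent


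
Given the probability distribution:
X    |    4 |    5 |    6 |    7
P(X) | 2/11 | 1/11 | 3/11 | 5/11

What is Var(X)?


E[X] = 6
E[X²] = 410/11
Var(X) = E[X²] - (E[X])² = 410/11 - 36 = 14/11

Var(X) = 14/11 ≈ 1.2727


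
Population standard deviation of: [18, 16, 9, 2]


Mean = 45/4
  (18-45/4)²=729/16
  (16-45/4)²=361/16
  (9-45/4)²=81/16
  (2-45/4)²=1369/16
Σ(x-μ)² = 635/4
σ² = (635/4)/4 = 635/16

σ = √(635/16) ≈ 6.2998


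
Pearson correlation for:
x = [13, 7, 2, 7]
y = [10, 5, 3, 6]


n=4, Σx=29, Σy=24, Σxy=213, Σx²=271, Σy²=170
r = (4×213 - 29×24)/√((4×271 - 29²)(4×170 - 24²))
= 156/√(243×104) = 156/√25272 ≈ 156/158.9717 ≈ 0.9813

r ≈ 0.9813


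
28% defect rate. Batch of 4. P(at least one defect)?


P(all good) = (18/25)^4 = 104976/390625
P(≥1 defect) = 285649/390625

P = 285649/390625 ≈ 73.13%


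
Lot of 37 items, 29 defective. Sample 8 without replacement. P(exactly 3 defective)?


Hypergeometric: C(29,3)×C(8,5)/C(37,8)
= 3654×56/38608020 = 5684/1072445

P(X=3) = 5684/1072445 ≈ 0.53%


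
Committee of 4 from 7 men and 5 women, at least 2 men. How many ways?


Count by #men:
  2M,2W: C(7,2)×C(5,2)=210
  3M,1W: C(7,3)×C(5,1)=175
  4M,0W: C(7,4)×C(5,0)=35
Total = 420

420


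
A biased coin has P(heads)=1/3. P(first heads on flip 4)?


Geometric: P(X=4) = (1-p)^(k-1)×p = (2/3)^3×1/3 = 8/81

P(X=4) = 8/81 ≈ 9.88%


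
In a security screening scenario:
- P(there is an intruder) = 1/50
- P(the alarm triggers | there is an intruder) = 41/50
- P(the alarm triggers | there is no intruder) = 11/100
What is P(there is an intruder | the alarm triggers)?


Using Bayes' theorem:
P(A|B) = P(B|A)·P(A) / P(B)

P(the alarm triggers) = 41/50 × 1/50 + 11/100 × 49/50
= 41/2500 + 539/5000 = 621/5000

P(there is an intruder|the alarm triggers) = (41/2500) / (621/5000) = 82/621

P(there is an intruder|the alarm triggers) = 82/621 ≈ 13.20%


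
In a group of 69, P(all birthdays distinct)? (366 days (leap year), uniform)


P(all different) = Π(366-i)/366 for i=0..68
= (366/366)×(365/366)×...×(298/366)
= 0.001057

P ≈ 0.0011 ≈ 0.11%


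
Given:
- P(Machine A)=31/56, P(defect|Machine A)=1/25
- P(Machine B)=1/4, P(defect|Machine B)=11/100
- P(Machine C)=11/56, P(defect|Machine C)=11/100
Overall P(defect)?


P(B) = Σ P(B|Aᵢ)×P(Aᵢ)
  1/25×31/56 = 31/1400
  11/100×1/4 = 11/400
  11/100×11/56 = 121/5600
Sum = 57/800

P(defect) = 57/800 ≈ 7.12%


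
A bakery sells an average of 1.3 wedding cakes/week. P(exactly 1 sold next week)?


Poisson(λ=1.3): P(X=1) = e^(-λ)×λ^k/k!
= e^(-1.3) × 1.3^1 / 1!
≈ 0.272531793 × 1.3 / 1 ≈ 0.354291

P(X=1) ≈ 0.354291 ≈ 35.43%


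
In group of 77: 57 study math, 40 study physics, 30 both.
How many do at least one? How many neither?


|A∪B| = 57+40-30 = 67
Neither = 77-67 = 10

At least one: 67; Neither: 10


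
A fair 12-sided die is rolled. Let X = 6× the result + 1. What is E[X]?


E[die] = (1+12)/2 = 13/2
E[X] = 6×13/2 + 1 = 40

E[X] = 40


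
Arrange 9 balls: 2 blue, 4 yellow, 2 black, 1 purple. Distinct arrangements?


9!/(2!×4!×2!×1!) = 3780

3780


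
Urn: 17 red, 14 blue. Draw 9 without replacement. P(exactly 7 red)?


Hypergeometric: C(17,7)×C(14,2)/C(31,9)
= 19448×91/20160075 = 136136/1550775

P(X=7) = 136136/1550775 ≈ 8.78%


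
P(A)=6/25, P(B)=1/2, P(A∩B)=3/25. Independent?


P(A)×P(B) = 3/25
P(A∩B) = 3/25
Equal ✓ → Independent

Yes, independent


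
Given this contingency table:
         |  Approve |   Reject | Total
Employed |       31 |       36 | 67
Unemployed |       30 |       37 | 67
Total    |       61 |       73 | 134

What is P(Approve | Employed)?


P(Approve | Employed) = 31/(31+36) = 31/67

P(Approve|Employed) = 31/67 ≈ 46.27%


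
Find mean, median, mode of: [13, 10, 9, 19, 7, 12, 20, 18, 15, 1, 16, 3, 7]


Sorted: [1, 3, 7, 7, 9, 10, 12, 13, 15, 16, 18, 19, 20]
Mean = 150/13
Median = 12
Freq: {13: 1, 10: 1, 9: 1, 19: 1, 7: 2, 12: 1, 20: 1, 18: 1, 15: 1, 1: 1, 16: 1, 3: 1}
Mode: [7]

Mean=150/13, Median=12, Mode=7


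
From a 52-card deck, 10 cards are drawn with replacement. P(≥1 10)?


P(not a 10) = 48/52 = 12/13
P(none in 10 draws) = (12/13)^10 = 61917364224/137858491849
P(≥1 10) = 1 - 61917364224/137858491849 = 75941127625/137858491849

P = 75941127625/137858491849 ≈ 55.09%


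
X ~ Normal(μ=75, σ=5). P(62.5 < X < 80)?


z₁=(62.5-75)/5=-2.5, z₂=(80-75)/5=1.0
P = Φ(1.0) - Φ(-2.5) = 0.841345 - 0.006210 = 0.835135 ≈ 0.8351

P(62.5 < X < 80) ≈ 0.8351


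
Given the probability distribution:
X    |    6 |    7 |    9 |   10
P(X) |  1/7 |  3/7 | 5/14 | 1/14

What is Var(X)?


E[X] = 109/14
E[X²] = 871/14
Var(X) = E[X²] - (E[X])² = 871/14 - 11881/196 = 313/196

Var(X) = 313/196 ≈ 1.5969


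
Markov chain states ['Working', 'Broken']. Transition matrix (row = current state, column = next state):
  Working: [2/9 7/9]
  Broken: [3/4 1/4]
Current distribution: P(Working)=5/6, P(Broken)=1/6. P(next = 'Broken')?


P(next=Broken) = Σᵢ P(now=i)×P(i→Broken)
= 5/6×7/9 + 1/6×1/4
= 35/54 + 1/24 = 149/216

P = 149/216 ≈ 0.6898


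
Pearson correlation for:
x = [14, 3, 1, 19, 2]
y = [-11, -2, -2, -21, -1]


n=5, Σx=39, Σy=-37, Σxy=-563, Σx²=571, Σy²=571
r = (5×(-563) - 39×(-37))/√((5×571 - 39²)(5×571 - (-37)²))
= -1372/√(1334×1486) = -1372/√1982324 ≈ -1372/1407.9503 ≈ -0.9745

r ≈ -0.9745


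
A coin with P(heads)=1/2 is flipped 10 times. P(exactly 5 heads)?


Binomial: P(X=5) = C(10,5)×p^5×(1-p)^5
= 252 × 1/32 × 1/32 = 63/256

P(X=5) = 63/256 ≈ 24.61%


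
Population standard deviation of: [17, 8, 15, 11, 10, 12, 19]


Mean = 92/7
  (17-92/7)²=729/49
  (8-92/7)²=1296/49
  (15-92/7)²=169/49
  (11-92/7)²=225/49
  (10-92/7)²=484/49
  (12-92/7)²=64/49
  (19-92/7)²=1681/49
Σ(x-μ)² = 664/7
σ² = (664/7)/7 = 664/49

σ = √(664/49) ≈ 3.6812


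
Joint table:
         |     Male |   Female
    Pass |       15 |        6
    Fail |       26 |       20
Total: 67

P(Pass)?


P(Pass) = (15+6)/67 = 21/67

P(Pass) = 21/67 ≈ 31.34%


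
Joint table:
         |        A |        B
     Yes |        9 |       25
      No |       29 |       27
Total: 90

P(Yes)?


P(Yes) = (9+25)/90 = 34/90 = 17/45

P(Yes) = 17/45 ≈ 37.78%


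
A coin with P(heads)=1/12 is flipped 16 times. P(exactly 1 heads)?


Binomial: P(X=1) = C(16,1)×p^1×(1-p)^15
= 16 × 1/12 × 4177248169415651/15407021574586368 = 4177248169415651/11555266180939776

P(X=1) = 4177248169415651/11555266180939776 ≈ 36.15%


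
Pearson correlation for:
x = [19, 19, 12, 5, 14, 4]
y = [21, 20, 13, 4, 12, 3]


n=6, Σx=73, Σy=73, Σxy=1135, Σx²=1103, Σy²=1179
r = (6×1135 - 73×73)/√((6×1103 - 73²)(6×1179 - 73²))
= 1481/√(1289×1745) = 1481/√2249305 ≈ 1481/1499.7683 ≈ 0.9875

r ≈ 0.9875


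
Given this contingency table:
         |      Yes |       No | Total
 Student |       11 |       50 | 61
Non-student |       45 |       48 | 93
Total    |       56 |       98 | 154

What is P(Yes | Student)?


P(Yes | Student) = 11/(11+50) = 11/61

P(Yes|Student) = 11/61 ≈ 18.03%


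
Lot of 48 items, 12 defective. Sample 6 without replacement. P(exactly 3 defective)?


Hypergeometric: C(12,3)×C(36,3)/C(48,6)
= 220×7140/12271512 = 5950/46483

P(X=3) = 5950/46483 ≈ 12.80%


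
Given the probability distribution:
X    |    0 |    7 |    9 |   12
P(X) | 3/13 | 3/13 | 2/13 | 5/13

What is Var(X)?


E[X] = 99/13
E[X²] = 1029/13
Var(X) = E[X²] - (E[X])² = 1029/13 - 9801/169 = 3576/169

Var(X) = 3576/169 ≈ 21.1598


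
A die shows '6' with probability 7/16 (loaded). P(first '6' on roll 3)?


Geometric: P(X=3) = (1-p)^(k-1)×p = (9/16)^2×7/16 = 567/4096

P(X=3) = 567/4096 ≈ 13.84%


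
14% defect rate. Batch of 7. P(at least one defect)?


P(all good) = (43/50)^7 = 271818611107/781250000000
P(≥1 defect) = 509431388893/781250000000

P = 509431388893/781250000000 ≈ 65.21%


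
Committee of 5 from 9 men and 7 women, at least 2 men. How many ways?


Count by #men:
  2M,3W: C(9,2)×C(7,3)=1260
  3M,2W: C(9,3)×C(7,2)=1764
  4M,1W: C(9,4)×C(7,1)=882
  5M,0W: C(9,5)×C(7,0)=126
Total = 4032

4032


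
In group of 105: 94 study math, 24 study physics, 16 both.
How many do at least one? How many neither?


|A∪B| = 94+24-16 = 102
Neither = 105-102 = 3

At least one: 102; Neither: 3


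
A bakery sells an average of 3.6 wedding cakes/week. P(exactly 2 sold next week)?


Poisson(λ=3.6): P(X=2) = e^(-λ)×λ^k/k!
= e^(-3.6) × 3.6^2 / 2!
≈ 0.02732372245 × 12.96 / 2 ≈ 0.177058

P(X=2) ≈ 0.177058 ≈ 17.71%


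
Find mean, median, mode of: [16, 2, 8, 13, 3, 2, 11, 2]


Sorted: [2, 2, 2, 3, 8, 11, 13, 16]
Mean = 57/8
Median = 11/2
Freq: {16: 1, 2: 3, 8: 1, 13: 1, 3: 1, 11: 1}
Mode: [2]

Mean=57/8, Median=11/2, Mode=2


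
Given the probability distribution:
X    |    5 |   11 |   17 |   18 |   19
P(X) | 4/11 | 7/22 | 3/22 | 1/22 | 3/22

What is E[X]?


E[X] = Σ x·P(X=x)
= (5)×(4/11) + (11)×(7/22) + (17)×(3/22) + (18)×(1/22) + (19)×(3/22)
= 243/22

E[X] = 243/22


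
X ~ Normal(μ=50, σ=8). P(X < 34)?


z = (34-50)/8 = -2.0
P(Z < -2.0) = 0.0228

P(X < 34) ≈ 0.0228


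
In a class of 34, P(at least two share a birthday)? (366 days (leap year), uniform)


P(all different) = Π(366-i)/366 for i=0..33
= 0.205601
P(match) = 1 - 0.205601 = 0.794399

P ≈ 0.7944 ≈ 79.44%


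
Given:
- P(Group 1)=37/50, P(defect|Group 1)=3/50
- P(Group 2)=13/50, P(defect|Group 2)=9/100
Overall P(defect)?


P(B) = Σ P(B|Aᵢ)×P(Aᵢ)
  3/50×37/50 = 111/2500
  9/100×13/50 = 117/5000
Sum = 339/5000

P(defect) = 339/5000 ≈ 6.78%


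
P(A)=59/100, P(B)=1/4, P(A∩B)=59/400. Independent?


P(A)×P(B) = 59/400
P(A∩B) = 59/400
Equal ✓ → Independent

Yes, independent


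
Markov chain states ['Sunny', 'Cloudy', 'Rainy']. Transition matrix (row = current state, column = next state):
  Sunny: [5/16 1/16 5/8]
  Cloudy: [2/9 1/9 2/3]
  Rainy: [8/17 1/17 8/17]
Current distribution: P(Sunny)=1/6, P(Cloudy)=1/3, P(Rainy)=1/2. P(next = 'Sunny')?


P(next=Sunny) = Σᵢ P(now=i)×P(i→Sunny)
= 1/6×5/16 + 1/3×2/9 + 1/2×8/17
= 5/96 + 2/27 + 4/17 = 5309/14688

P = 5309/14688 ≈ 0.3615


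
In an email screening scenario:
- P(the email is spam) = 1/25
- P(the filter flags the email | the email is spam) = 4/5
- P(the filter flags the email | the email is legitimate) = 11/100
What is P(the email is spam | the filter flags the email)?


Using Bayes' theorem:
P(A|B) = P(B|A)·P(A) / P(B)

P(the filter flags the email) = 4/5 × 1/25 + 11/100 × 24/25
= 4/125 + 66/625 = 86/625

P(the email is spam|the filter flags the email) = (4/125) / (86/625) = 10/43

P(the email is spam|the filter flags the email) = 10/43 ≈ 23.26%


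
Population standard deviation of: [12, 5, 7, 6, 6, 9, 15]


Mean = 60/7
  (12-60/7)²=576/49
  (5-60/7)²=625/49
  (7-60/7)²=121/49
  (6-60/7)²=324/49
  (6-60/7)²=324/49
  (9-60/7)²=9/49
  (15-60/7)²=2025/49
Σ(x-μ)² = 572/7
σ² = (572/7)/7 = 572/49

σ = √(572/49) ≈ 3.4166


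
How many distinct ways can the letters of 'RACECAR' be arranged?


Letters: 7, freq: {'R': 2, 'A': 2, 'C': 2, 'E': 1}
7!/(2!×2!×2!×1!) = 5040/8 = 630

630


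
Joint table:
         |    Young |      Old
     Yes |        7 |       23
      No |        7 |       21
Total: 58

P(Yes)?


P(Yes) = (7+23)/58 = 30/58 = 15/29

P(Yes) = 15/29 ≈ 51.72%


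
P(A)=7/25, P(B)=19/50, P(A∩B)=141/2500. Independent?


P(A)×P(B) = 133/1250
P(A∩B) = 141/2500
Not equal → NOT independent

No, not independent


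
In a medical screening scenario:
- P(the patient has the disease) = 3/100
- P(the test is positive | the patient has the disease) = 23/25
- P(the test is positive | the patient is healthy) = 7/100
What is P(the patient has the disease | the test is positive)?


Using Bayes' theorem:
P(A|B) = P(B|A)·P(A) / P(B)

P(the test is positive) = 23/25 × 3/100 + 7/100 × 97/100
= 69/2500 + 679/10000 = 191/2000

P(the patient has the disease|the test is positive) = (69/2500) / (191/2000) = 276/955

P(the patient has the disease|the test is positive) = 276/955 ≈ 28.90%


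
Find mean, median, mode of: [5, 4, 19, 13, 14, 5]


Sorted: [4, 5, 5, 13, 14, 19]
Mean = 60/6 = 10
Median = 9
Freq: {5: 2, 4: 1, 19: 1, 13: 1, 14: 1}
Mode: [5]

Mean=10, Median=9, Mode=5


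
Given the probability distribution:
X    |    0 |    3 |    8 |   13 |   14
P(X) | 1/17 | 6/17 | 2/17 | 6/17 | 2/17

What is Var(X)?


E[X] = 140/17
E[X²] = 1588/17
Var(X) = E[X²] - (E[X])² = 1588/17 - 19600/289 = 7396/289

Var(X) = 7396/289 ≈ 25.5917


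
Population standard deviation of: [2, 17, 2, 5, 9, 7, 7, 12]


Mean = 61/8
  (2-61/8)²=2025/64
  (17-61/8)²=5625/64
  (2-61/8)²=2025/64
  (5-61/8)²=441/64
  (9-61/8)²=121/64
  (7-61/8)²=25/64
  (7-61/8)²=25/64
  (12-61/8)²=1225/64
Σ(x-μ)² = 1439/8
σ² = (1439/8)/8 = 1439/64

σ = √(1439/64) ≈ 4.7418


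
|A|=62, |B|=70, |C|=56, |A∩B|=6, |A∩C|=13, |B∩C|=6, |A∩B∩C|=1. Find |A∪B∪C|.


|A∪B∪C| = 62+70+56-6-13-6+1 = 164

|A∪B∪C| = 164


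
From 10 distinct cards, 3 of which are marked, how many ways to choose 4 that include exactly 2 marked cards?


Choose 2 of the 3 marked cards and 2 of the other 7 cards:
C(3,2)×C(7,2) = 3×21 = 63

63


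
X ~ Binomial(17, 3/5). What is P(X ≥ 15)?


P(X ≥ 15) = Σ P(X=i) for i=15..17
P(X=15) = 7805805408/762939453125
P(X=16) = 1463588514/762939453125
P(X=17) = 129140163/762939453125
Sum = 1879706817/152587890625

P(X ≥ 15) = 1879706817/152587890625 ≈ 1.23%


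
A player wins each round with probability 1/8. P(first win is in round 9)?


Geometric: P(X=9) = (1-p)^(k-1)×p = (7/8)^8×1/8 = 5764801/134217728

P(X=9) = 5764801/134217728 ≈ 4.30%


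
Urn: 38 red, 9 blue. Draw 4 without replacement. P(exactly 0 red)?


Hypergeometric: C(38,0)×C(9,4)/C(47,4)
= 1×126/178365 = 42/59455

P(X=0) = 42/59455 ≈ 0.07%


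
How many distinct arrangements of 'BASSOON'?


Letters: 7, freq: {'B': 1, 'A': 1, 'S': 2, 'O': 2, 'N': 1}
7!/(1!×1!×2!×2!×1!) = 5040/4 = 1260

1260


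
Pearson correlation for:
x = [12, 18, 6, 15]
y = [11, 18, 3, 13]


n=4, Σx=51, Σy=45, Σxy=669, Σx²=729, Σy²=623
r = (4×669 - 51×45)/√((4×729 - 51²)(4×623 - 45²))
= 381/√(315×467) = 381/√147105 ≈ 381/383.5427 ≈ 0.9934

r ≈ 0.9934


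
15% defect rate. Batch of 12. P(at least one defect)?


P(all good) = (17/20)^12 = 582622237229761/4096000000000000
P(≥1 defect) = 3513377762770239/4096000000000000

P = 3513377762770239/4096000000000000 ≈ 85.78%


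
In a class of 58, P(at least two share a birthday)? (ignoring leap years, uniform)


P(all different) = Π(365-i)/365 for i=0..57
= 0.008335
P(match) = 1 - 0.008335 = 0.991665

P ≈ 0.9917 ≈ 99.17%


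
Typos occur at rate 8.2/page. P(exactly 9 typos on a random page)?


Poisson(λ=8.2): P(X=9) = e^(-λ)×λ^k/k!
= e^(-8.2) × 8.2^9 / 9!
≈ 0.00027465357 × 167619550.41 / 362880 ≈ 0.126866

P(X=9) ≈ 0.126866 ≈ 12.69%


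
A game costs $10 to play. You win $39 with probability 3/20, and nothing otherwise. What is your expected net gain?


E[gain] = (39-10)×3/20 + (-10)×17/20
= 87/20 - 17/2 = -83/20

Expected net gain = $-83/20 ≈ $-4.15


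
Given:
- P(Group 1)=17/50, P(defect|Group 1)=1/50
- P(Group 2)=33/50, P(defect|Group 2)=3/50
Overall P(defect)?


P(B) = Σ P(B|Aᵢ)×P(Aᵢ)
  1/50×17/50 = 17/2500
  3/50×33/50 = 99/2500
Sum = 29/625

P(defect) = 29/625 ≈ 4.64%


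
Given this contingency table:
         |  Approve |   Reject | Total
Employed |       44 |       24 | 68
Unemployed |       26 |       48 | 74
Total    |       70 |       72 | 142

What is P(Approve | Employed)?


P(Approve | Employed) = 44/(44+24) = 44/68 = 11/17

P(Approve|Employed) = 11/17 ≈ 64.71%


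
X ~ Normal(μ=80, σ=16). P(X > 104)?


z = (104-80)/16 = 1.5
P(X > 104) = 1 - P(Z ≤ 1.5) = 1 - 0.9332 = 0.0668

P(X > 104) ≈ 0.0668


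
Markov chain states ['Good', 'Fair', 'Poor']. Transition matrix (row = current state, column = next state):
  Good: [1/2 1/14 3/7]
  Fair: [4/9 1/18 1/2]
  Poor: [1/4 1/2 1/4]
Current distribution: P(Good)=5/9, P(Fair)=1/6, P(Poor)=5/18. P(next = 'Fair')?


P(next=Fair) = Σᵢ P(now=i)×P(i→Fair)
= 5/9×1/14 + 1/6×1/18 + 5/18×1/2
= 5/126 + 1/108 + 5/36 = 71/378

P = 71/378 ≈ 0.1878


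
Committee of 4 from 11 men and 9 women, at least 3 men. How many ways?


Count by #men:
  3M,1W: C(11,3)×C(9,1)=1485
  4M,0W: C(11,4)×C(9,0)=330
Total = 1815

1815


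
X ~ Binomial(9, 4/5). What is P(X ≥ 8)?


P(X ≥ 8) = Σ P(X=i) for i=8..9
P(X=8) = 589824/1953125
P(X=9) = 262144/1953125
Sum = 851968/1953125

P(X ≥ 8) = 851968/1953125 ≈ 43.62%


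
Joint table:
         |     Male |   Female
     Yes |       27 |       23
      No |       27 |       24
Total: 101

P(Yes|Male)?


P(Yes|Male) = 27/(27+27) = 27/54 = 1/2

P = 1/2 ≈ 50.00%


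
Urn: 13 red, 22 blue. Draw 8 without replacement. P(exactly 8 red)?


Hypergeometric: C(13,8)×C(22,0)/C(35,8)
= 1287×1/23535820 = 117/2139620

P(X=8) = 117/2139620 ≈ 0.01%


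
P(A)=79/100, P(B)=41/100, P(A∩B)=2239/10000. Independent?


P(A)×P(B) = 3239/10000
P(A∩B) = 2239/10000
Not equal → NOT independent

No, not independent


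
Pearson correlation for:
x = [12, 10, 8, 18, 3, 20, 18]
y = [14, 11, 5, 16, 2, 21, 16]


n=7, Σx=89, Σy=85, Σxy=1320, Σx²=1365, Σy²=1299
r = (7×1320 - 89×85)/√((7×1365 - 89²)(7×1299 - 85²))
= 1675/√(1634×1868) = 1675/√3052312 ≈ 1675/1747.0867 ≈ 0.9587

r ≈ 0.9587


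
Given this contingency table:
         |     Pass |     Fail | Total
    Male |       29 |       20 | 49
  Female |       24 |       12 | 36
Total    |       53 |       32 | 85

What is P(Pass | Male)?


P(Pass | Male) = 29/(29+20) = 29/49

P(Pass|Male) = 29/49 ≈ 59.18%


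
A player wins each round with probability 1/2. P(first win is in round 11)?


Geometric: P(X=11) = (1-p)^(k-1)×p = (1/2)^10×1/2 = 1/2048

P(X=11) = 1/2048 ≈ 0.05%


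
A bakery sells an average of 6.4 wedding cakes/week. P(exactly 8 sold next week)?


Poisson(λ=6.4): P(X=8) = e^(-λ)×λ^k/k!
= e^(-6.4) × 6.4^8 / 8!
≈ 0.001661557273 × 2814749.76711 / 40320 ≈ 0.115994

P(X=8) ≈ 0.115994 ≈ 11.60%


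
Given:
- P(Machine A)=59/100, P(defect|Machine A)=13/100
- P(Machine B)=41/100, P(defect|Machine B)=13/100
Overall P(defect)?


P(B) = Σ P(B|Aᵢ)×P(Aᵢ)
  13/100×59/100 = 767/10000
  13/100×41/100 = 533/10000
Sum = 13/100

P(defect) = 13/100 ≈ 13.00%


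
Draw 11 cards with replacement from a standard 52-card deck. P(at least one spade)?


P(not a spade) = 39/52 = 3/4
P(none in 11 draws) = (3/4)^11 = 177147/4194304
P(≥1 spade) = 1 - 177147/4194304 = 4017157/4194304

P = 4017157/4194304 ≈ 95.78%


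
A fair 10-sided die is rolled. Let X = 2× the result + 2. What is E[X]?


E[die] = (1+10)/2 = 11/2
E[X] = 2×11/2 + 2 = 13

E[X] = 13


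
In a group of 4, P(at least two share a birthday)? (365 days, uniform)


P(all different) = Π(365-i)/365 for i=0..3
= 0.983644
P(match) = 1 - 0.983644 = 0.016356

P ≈ 0.0164 ≈ 1.64%


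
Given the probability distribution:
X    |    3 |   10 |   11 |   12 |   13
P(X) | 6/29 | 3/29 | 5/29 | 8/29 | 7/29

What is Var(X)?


E[X] = 10
E[X²] = 3294/29
Var(X) = E[X²] - (E[X])² = 3294/29 - 100 = 394/29

Var(X) = 394/29 ≈ 13.5862


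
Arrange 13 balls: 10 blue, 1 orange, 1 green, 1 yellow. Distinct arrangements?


13!/(10!×1!×1!×1!) = 1716

1716


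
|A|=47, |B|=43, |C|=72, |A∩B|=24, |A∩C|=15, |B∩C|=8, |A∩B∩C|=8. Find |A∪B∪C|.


|A∪B∪C| = 47+43+72-24-15-8+8 = 123

|A∪B∪C| = 123


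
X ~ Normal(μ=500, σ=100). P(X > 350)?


z = (350-500)/100 = -1.5
P(X > 350) = 1 - P(Z ≤ -1.5) = 1 - 0.0668 = 0.9332

P(X > 350) ≈ 0.9332


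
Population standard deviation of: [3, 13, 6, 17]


Mean = 39/4
  (3-39/4)²=729/16
  (13-39/4)²=169/16
  (6-39/4)²=225/16
  (17-39/4)²=841/16
Σ(x-μ)² = 491/4
σ² = (491/4)/4 = 491/16

σ = √(491/16) ≈ 5.5396


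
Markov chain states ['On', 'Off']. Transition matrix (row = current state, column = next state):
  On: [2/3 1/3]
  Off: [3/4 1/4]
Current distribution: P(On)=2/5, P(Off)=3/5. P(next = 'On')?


P(next=On) = Σᵢ P(now=i)×P(i→On)
= 2/5×2/3 + 3/5×3/4
= 4/15 + 9/20 = 43/60

P = 43/60 ≈ 0.7167


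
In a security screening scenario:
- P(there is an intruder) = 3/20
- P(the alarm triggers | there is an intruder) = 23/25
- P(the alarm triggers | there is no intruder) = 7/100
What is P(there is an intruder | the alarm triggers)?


Using Bayes' theorem:
P(A|B) = P(B|A)·P(A) / P(B)

P(the alarm triggers) = 23/25 × 3/20 + 7/100 × 17/20
= 69/500 + 119/2000 = 79/400

P(there is an intruder|the alarm triggers) = (69/500) / (79/400) = 276/395

P(there is an intruder|the alarm triggers) = 276/395 ≈ 69.87%


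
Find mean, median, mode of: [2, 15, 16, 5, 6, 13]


Sorted: [2, 5, 6, 13, 15, 16]
Mean = 57/6 = 19/2
Median = 19/2
Freq: {2: 1, 15: 1, 16: 1, 5: 1, 6: 1, 13: 1}
Mode: No mode

Mean=19/2, Median=19/2, Mode=No mode


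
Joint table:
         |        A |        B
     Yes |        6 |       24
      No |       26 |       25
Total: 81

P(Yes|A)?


P(Yes|A) = 6/(6+26) = 6/32 = 3/16

P = 3/16 ≈ 18.75%


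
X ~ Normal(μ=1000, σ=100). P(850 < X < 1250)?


z₁=(850-1000)/100=-1.5, z₂=(1250-1000)/100=2.5
P = Φ(2.5) - Φ(-1.5) = 0.993790 - 0.066807 = 0.926983 ≈ 0.9270

P(850 < X < 1250) ≈ 0.9270


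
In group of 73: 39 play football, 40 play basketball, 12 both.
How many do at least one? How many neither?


|A∪B| = 39+40-12 = 67
Neither = 73-67 = 6

At least one: 67; Neither: 6


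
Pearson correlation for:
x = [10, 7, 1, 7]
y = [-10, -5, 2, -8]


n=4, Σx=25, Σy=-21, Σxy=-189, Σx²=199, Σy²=193
r = (4×(-189) - 25×(-21))/√((4×199 - 25²)(4×193 - (-21)²))
= -231/√(171×331) = -231/√56601 ≈ -231/237.9096 ≈ -0.9710

r ≈ -0.9710


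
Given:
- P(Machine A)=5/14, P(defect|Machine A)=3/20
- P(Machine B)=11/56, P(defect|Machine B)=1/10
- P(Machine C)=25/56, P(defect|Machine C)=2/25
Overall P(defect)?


P(B) = Σ P(B|Aᵢ)×P(Aᵢ)
  3/20×5/14 = 3/56
  1/10×11/56 = 11/560
  2/25×25/56 = 1/28
Sum = 61/560

P(defect) = 61/560 ≈ 10.89%


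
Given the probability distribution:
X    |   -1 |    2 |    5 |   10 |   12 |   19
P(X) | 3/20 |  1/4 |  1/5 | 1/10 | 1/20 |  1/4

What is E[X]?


E[X] = Σ x·P(X=x)
= (-1)×(3/20) + (2)×(1/4) + (5)×(1/5) + (10)×(1/10) + (12)×(1/20) + (19)×(1/4)
= 77/10

E[X] = 77/10


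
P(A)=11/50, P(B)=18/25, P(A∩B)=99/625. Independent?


P(A)×P(B) = 99/625
P(A∩B) = 99/625
Equal ✓ → Independent

Yes, independent


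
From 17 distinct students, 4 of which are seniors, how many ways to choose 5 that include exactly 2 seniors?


Choose 2 of the 4 seniors and 3 of the other 13 students:
C(4,2)×C(13,3) = 6×286 = 1716

1716


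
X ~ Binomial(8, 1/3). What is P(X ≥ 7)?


P(X ≥ 7) = Σ P(X=i) for i=7..8
P(X=7) = 16/6561
P(X=8) = 1/6561
Sum = 17/6561

P(X ≥ 7) = 17/6561 ≈ 0.26%


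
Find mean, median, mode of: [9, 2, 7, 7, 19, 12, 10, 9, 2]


Sorted: [2, 2, 7, 7, 9, 9, 10, 12, 19]
Mean = 77/9
Median = 9
Freq: {9: 2, 2: 2, 7: 2, 19: 1, 12: 1, 10: 1}
Mode: [2, 7, 9]

Mean=77/9, Median=9, Mode=[2, 7, 9]


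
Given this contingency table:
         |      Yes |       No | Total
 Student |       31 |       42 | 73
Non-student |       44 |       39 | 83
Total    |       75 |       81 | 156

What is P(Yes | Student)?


P(Yes | Student) = 31/(31+42) = 31/73

P(Yes|Student) = 31/73 ≈ 42.47%


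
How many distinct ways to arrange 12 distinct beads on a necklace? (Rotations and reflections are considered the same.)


Free circular arrangements: rotations and reflections both identified.
(n-1)!/2 = 11!/2 = 39916800/2 = 19958400

19958400


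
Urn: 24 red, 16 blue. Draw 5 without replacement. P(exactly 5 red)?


Hypergeometric: C(24,5)×C(16,0)/C(40,5)
= 42504×1/658008 = 1771/27417

P(X=5) = 1771/27417 ≈ 6.46%


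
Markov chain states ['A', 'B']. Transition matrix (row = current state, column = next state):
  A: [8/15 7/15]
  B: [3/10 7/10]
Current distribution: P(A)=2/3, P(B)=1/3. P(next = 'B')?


P(next=B) = Σᵢ P(now=i)×P(i→B)
= 2/3×7/15 + 1/3×7/10
= 14/45 + 7/30 = 49/90

P = 49/90 ≈ 0.5444


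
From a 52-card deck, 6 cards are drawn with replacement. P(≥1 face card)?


P(not a face card) = 40/52 = 10/13
P(none in 6 draws) = (10/13)^6 = 1000000/4826809
P(≥1 face card) = 1 - 1000000/4826809 = 3826809/4826809

P = 3826809/4826809 ≈ 79.28%
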